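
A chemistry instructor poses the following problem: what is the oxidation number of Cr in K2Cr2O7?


2(+1) + 2x + 7(-2) = 0, so x = +6
Oxidation number: +6

+6


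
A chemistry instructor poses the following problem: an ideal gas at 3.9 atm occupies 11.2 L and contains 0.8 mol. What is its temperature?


PV = nRT  (R = 0.08206 L·atm/(mol·K))
T = PV/(nR) = 3.9×11.2/(0.8×0.08206)
= 43.68/0.065648
= 665.37 K

665.37 K


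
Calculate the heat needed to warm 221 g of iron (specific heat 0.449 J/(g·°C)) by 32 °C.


q = mcΔT = 221 × 0.449 × 32
= 3175.33 J

3175.33 J


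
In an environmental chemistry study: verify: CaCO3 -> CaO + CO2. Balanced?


Equation: CaCO3 -> CaO + CO2
Check atoms: C: 1=1, Ca: 1=1, O: 3=3
Balanced

Yes, balanced


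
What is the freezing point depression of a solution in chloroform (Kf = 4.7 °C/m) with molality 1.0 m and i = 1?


ΔTf = Kf × m × i
= 4.7 × 1.0 × 1
= 4.7 °C

4.7 °C


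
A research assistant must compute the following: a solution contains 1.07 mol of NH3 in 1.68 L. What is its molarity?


M = n/V = 1.07/1.68 = 0.637 mol/L

0.637 M


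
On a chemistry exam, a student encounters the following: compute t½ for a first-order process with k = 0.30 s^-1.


t½ = ln2/k = 0.693147/(0.30 s^-1)
= 2.310 s

2.310 s


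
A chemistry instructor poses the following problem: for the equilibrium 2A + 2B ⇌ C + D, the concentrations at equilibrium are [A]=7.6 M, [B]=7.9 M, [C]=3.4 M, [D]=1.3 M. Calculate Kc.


Kc = [C][D]/([A]^2[B]^2)
= (3.4^1 × 1.3^1)/(7.6^2 × 7.9^2)
= 4.42/3604.8016
= 0.001226

0.001226


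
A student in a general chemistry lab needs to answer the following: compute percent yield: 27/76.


% yield = actual/theoretical × 100
= 27/76 × 100
= 35.53%

35.53%


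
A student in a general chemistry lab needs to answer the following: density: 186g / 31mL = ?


ρ = mass/volume
= 186/31
= 6.0 g/mL

6.0 g/mL


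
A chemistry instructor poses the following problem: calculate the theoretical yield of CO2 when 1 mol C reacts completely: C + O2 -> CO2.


Mole ratio CO2:C = 1:1
n(CO2) = 1 × 1/1 = 1.000 mol
mass = 1.000 × 44.01 = 44.01 g

44.01 g


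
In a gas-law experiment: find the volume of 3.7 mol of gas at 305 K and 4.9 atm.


PV = nRT  (R = 0.08206 L·atm/(mol·K))
V = nRT/P = 3.7×0.08206×305/4.9
= 18.899 L

18.899 L


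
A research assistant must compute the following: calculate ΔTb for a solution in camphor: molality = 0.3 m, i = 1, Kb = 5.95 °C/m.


ΔTb = Kb × m × i
= 5.95 × 0.3 × 1
= 1.785 °C

1.785 °C


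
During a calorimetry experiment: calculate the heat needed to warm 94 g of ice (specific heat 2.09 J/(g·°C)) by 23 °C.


q = mcΔT = 94 × 2.09 × 23
= 4518.58 J

4518.58 J


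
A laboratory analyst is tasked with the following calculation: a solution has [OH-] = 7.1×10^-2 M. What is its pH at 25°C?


pOH = -log10([OH-]) = -log10(7.1×10^-2)
= 2 - log10(7.1) = 1.15
pH = 14 - pOH = 14 - 1.15 = 12.85

12.85


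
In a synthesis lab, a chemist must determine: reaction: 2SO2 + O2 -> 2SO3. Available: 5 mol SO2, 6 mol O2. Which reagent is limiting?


Mole ratio available / coefficient:
  SO2: 5/2 = 2.500
  O2: 6/1 = 6.000
Smaller ratio is limiting.

SO2


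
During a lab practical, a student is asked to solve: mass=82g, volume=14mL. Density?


ρ = mass/volume
= 82/14
= 5.857 g/mL

5.857 g/mL


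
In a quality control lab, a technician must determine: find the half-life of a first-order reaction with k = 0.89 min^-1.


t½ = ln2/k = 0.693147/(0.89 min^-1)
= 0.7788 min

0.7788 min


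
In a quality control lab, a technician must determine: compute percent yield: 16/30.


% yield = actual/theoretical × 100
= 16/30 × 100
= 53.33%

53.33%


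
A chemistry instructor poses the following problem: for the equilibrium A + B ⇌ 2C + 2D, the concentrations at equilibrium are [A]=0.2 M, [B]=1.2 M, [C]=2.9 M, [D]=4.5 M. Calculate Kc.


Kc = [C]^2[D]^2/([A][B])
= (2.9^2 × 4.5^2)/(0.2^1 × 1.2^1)
= 170.3025/0.24
= 709.6

709.6


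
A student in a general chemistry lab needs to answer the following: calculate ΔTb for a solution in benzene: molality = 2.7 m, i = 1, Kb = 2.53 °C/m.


ΔTb = Kb × m × i
= 2.53 × 2.7 × 1
= 6.831 °C

6.831 °C


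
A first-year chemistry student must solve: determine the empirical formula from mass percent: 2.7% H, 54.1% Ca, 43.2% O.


Assume 100 g sample. Moles of each element:
  H: 2.7/1.008 = 2.679 mol
  Ca: 54.1/40.08 = 1.35 mol
  O: 43.2/16.0 = 2.7 mol
Divide by smallest (1.35):
  H: 2.679/1.35 = 1.98
  Ca: 1.35/1.35 = 1.0
  O: 2.7/1.35 = 2.0
Empirical formula: CaO2H2

CaO2H2


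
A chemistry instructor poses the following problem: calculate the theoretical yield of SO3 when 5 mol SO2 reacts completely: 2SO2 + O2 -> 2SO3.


Mole ratio SO3:SO2 = 2:2
n(SO3) = 5 × 2/2 = 5.000 mol
mass = 5.000 × 80.07 = 400.35 g

400.35 g


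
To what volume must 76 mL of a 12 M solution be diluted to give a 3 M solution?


C1V1 = C2V2
12 × 76 = 3 × V2
V2 = 912/3 = 304.0 mL

304.0 mL


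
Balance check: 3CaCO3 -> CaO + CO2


Equation: 3CaCO3 -> CaO + CO2
Check atoms: C: 3≠1, Ca: 3≠1, O: 9≠3
Not balanced

No, not balanced


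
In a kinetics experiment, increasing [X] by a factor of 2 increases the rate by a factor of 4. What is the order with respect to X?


rate ∝ [X]^n
2^n = 4 → n = 2
Order in X: 2

2


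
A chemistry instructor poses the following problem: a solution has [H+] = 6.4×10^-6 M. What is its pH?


pH = -log10([H+]) = -log10(6.4×10^-6)
= 6 - log10(6.4)
= 6 - 0.81
= 5.19

5.19


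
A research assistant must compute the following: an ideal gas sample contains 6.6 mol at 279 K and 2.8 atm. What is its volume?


PV = nRT  (R = 0.08206 L·atm/(mol·K))
V = nRT/P = 6.6×0.08206×279/2.8
= 53.966 L

53.966 L


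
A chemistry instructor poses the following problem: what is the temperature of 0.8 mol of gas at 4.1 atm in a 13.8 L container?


PV = nRT  (R = 0.08206 L·atm/(mol·K))
T = PV/(nR) = 4.1×13.8/(0.8×0.08206)
= 56.58/0.065648
= 861.87 K

861.87 K


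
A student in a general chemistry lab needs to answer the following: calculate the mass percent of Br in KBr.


M(KBr) = 1×39.1 + 1×79.9 = 119.00 g/mol
Mass of Br = 1 × 79.9 = 79.90 g/mol
% Br = 79.90/119.00 × 100 = 67.14%

67.14%


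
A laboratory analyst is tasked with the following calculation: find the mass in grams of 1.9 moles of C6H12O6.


M(C6H12O6) = 180.16 g/mol
mass = n × M = 1.9 × 180.16 = 342.30 g

342.30 g


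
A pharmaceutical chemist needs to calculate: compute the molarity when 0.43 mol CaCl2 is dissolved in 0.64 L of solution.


M = n/V = 0.43/0.64 = 0.672 mol/L

0.672 M


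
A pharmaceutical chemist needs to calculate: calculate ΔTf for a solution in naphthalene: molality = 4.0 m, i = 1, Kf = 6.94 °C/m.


ΔTf = Kf × m × i
= 6.94 × 4.0 × 1
= 27.76 °C

27.76 °C


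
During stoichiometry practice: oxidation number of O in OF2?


F is always -1; 2(-1) + x = 0, so O = +2
Oxidation number: +2

+2


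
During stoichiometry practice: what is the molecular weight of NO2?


M(NO2) = 1×14.01 + 2×16.0
= 14.01 + 32.0
= 46.01 g/mol

46.01 g/mol


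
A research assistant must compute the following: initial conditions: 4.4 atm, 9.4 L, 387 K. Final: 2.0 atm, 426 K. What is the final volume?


P1V1/T1 = P2V2/T2
V2 = P1V1T2/(T1P2)
= 4.4×9.4×426/(387×2.0)
= 22.764 L

22.764 L


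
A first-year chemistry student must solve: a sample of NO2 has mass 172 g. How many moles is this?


M(NO2) = 46.01 g/mol
n = mass/M = 172/46.01 = 3.7383 mol

3.7383 mol


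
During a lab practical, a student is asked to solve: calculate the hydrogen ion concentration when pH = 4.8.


[H+] = 10^(-pH) = 10^(-4.8)
= 1.58×10^-5 M

1.58×10^-5 M


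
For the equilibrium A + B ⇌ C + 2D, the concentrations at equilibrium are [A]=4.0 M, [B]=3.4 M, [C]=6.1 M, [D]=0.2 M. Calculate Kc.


Kc = [C][D]^2/([A][B])
= (6.1^1 × 0.2^2)/(4.0^1 × 3.4^1)
= 0.244/13.6
= 0.01794

0.01794


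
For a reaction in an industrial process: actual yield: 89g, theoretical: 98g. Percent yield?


% yield = actual/theoretical × 100
= 89/98 × 100
= 90.82%

90.82%


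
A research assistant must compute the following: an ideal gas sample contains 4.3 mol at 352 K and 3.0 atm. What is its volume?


PV = nRT  (R = 0.08206 L·atm/(mol·K))
V = nRT/P = 4.3×0.08206×352/3.0
= 41.402 L

41.402 L


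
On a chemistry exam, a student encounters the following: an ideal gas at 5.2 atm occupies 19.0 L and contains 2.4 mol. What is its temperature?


PV = nRT  (R = 0.08206 L·atm/(mol·K))
T = PV/(nR) = 5.2×19.0/(2.4×0.08206)
= 98.80/0.196944
= 501.67 K

501.67 K


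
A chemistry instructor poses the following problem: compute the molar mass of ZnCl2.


M(ZnCl2) = 1×65.38 + 2×35.45
= 65.38 + 70.9
= 136.28 g/mol

136.28 g/mol


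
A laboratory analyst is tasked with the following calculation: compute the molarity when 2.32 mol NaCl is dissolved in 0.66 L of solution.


M = n/V = 2.32/0.66 = 3.515 mol/L

3.515 M


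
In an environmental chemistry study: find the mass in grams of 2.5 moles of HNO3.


M(HNO3) = 63.02 g/mol
mass = n × M = 2.5 × 63.02 = 157.55 g

157.55 g


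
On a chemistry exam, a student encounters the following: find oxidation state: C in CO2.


x + 2(-2) = 0, so x = +4
Oxidation number: +4

+4


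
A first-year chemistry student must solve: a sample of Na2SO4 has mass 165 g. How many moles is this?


M(Na2SO4) = 142.05 g/mol
n = mass/M = 165/142.05 = 1.1616 mol

1.1616 mol


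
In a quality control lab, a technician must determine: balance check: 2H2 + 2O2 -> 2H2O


Equation: 2H2 + 2O2 -> 2H2O
Check atoms: H: 4=4, O: 4≠2
Not balanced

No, not balanced


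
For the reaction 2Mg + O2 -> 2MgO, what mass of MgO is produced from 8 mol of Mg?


Mole ratio MgO:Mg = 2:2
n(MgO) = 8 × 2/2 = 8.000 mol
mass = 8.000 × 40.31 = 322.48 g

322.48 g


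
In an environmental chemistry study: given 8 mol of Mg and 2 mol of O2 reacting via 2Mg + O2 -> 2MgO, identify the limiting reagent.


Mole ratio available / coefficient:
  Mg: 8/2 = 4.000
  O2: 2/1 = 2.000
Smaller ratio is limiting.

O2


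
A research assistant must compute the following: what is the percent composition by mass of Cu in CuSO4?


M(CuSO4) = 1×63.55 + 1×32.07 + 4×16.0 = 159.62 g/mol
Mass of Cu = 1 × 63.55 = 63.55 g/mol
% Cu = 63.55/159.62 × 100 = 39.81%

39.81%


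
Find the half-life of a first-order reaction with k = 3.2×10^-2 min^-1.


t½ = ln2/k = 0.693147/(3.2×10^-2 min^-1)
= 21.66 min

21.66 min


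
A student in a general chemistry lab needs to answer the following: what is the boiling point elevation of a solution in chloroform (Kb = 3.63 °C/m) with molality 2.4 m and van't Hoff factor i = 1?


ΔTb = Kb × m × i
= 3.63 × 2.4 × 1
= 8.712 °C

8.712 °C


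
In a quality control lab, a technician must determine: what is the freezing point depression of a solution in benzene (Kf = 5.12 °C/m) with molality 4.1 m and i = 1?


ΔTf = Kf × m × i
= 5.12 × 4.1 × 1
= 20.992 °C

20.992 °C


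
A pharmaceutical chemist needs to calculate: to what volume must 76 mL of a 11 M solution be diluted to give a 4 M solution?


C1V1 = C2V2
11 × 76 = 4 × V2
V2 = 836/4 = 209.0 mL

209.0 mL


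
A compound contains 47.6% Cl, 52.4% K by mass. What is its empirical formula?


Assume 100 g sample. Moles of each element:
  Cl: 47.6/35.45 = 1.343 mol
  K: 52.4/39.1 = 1.34 mol
Divide by smallest (1.34):
  Cl: 1.343/1.34 = 1.0
  K: 1.34/1.34 = 1.0
Empirical formula: KCl

KCl


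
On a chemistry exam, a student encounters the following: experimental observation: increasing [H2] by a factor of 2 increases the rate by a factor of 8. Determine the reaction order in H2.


rate ∝ [H2]^n
2^n = 8 → n = 3
Order in H2: 3

3


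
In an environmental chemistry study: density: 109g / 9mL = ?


ρ = mass/volume
= 109/9
= 12.111 g/mL

12.111 g/mL


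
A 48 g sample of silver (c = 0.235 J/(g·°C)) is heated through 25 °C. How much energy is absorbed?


q = mcΔT = 48 × 0.235 × 25
= 282.00 J

282.00 J


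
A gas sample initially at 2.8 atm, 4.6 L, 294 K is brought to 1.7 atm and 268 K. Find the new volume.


P1V1/T1 = P2V2/T2
V2 = P1V1T2/(T1P2)
= 2.8×4.6×268/(294×1.7)
= 6.906 L

6.906 L


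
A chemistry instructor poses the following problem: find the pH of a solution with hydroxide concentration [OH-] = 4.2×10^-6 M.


pOH = -log10([OH-]) = -log10(4.2×10^-6)
= 6 - log10(4.2) = 5.38
pH = 14 - pOH = 14 - 5.38 = 8.62

8.62


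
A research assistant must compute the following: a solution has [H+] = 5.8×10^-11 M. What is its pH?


pH = -log10([H+]) = -log10(5.8×10^-11)
= 11 - log10(5.8)
= 11 - 0.76
= 10.24

10.24


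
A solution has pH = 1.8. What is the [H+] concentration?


[H+] = 10^(-pH) = 10^(-1.8)
= 1.58×10^-2 M

1.58×10^-2 M


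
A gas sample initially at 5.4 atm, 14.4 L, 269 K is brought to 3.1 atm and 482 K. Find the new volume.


P1V1/T1 = P2V2/T2
V2 = P1V1T2/(T1P2)
= 5.4×14.4×482/(269×3.1)
= 44.946 L

44.946 L


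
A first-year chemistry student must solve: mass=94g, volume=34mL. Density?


ρ = mass/volume
= 94/34
= 2.765 g/mL

2.765 g/mL


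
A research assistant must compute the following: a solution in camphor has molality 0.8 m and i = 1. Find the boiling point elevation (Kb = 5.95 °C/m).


ΔTb = Kb × m × i
= 5.95 × 0.8 × 1
= 4.76 °C

4.76 °C


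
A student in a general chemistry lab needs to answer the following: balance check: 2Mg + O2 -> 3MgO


Equation: 2Mg + O2 -> 3MgO
Check atoms: Mg: 2≠3, O: 2≠3
Not balanced

No, not balanced


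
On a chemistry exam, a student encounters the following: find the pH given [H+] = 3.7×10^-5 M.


pH = -log10([H+]) = -log10(3.7×10^-5)
= 5 - log10(3.7)
= 5 - 0.57
= 4.43

4.43


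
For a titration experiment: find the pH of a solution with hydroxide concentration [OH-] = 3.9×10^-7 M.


pOH = -log10([OH-]) = -log10(3.9×10^-7)
= 7 - log10(3.9) = 6.41
pH = 14 - pOH = 14 - 6.41 = 7.59

7.59


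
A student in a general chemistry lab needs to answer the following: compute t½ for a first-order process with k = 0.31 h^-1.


t½ = ln2/k = 0.693147/(0.31 h^-1)
= 2.236 h

2.236 h


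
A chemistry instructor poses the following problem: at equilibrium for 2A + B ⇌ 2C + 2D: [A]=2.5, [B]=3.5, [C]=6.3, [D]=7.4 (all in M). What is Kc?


Kc = [C]^2[D]^2/([A]^2[B])
= (6.3^2 × 7.4^2)/(2.5^2 × 3.5^1)
= 2173.4244/21.875
= 99.36

99.36


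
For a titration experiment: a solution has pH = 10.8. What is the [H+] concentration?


[H+] = 10^(-pH) = 10^(-10.8)
= 1.58×10^-11 M

1.58×10^-11 M


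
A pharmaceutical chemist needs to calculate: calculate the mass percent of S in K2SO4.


M(K2SO4) = 2×39.1 + 1×32.07 + 4×16.0 = 174.27 g/mol
Mass of S = 1 × 32.07 = 32.07 g/mol
% S = 32.07/174.27 × 100 = 18.40%

18.40%


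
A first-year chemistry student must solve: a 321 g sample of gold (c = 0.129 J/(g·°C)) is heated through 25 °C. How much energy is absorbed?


q = mcΔT = 321 × 0.129 × 25
= 1035.23 J

1035.23 J


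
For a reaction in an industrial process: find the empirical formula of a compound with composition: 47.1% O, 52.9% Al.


Assume 100 g sample. Moles of each element:
  O: 47.1/16.0 = 2.944 mol
  Al: 52.9/26.98 = 1.961 mol
Divide by smallest (1.961):
  O: 2.944/1.961 = 1.5
  Al: 1.961/1.961 = 1.0
Multiply all ratios by 2 to obtain whole numbers.
Empirical formula: Al2O3

Al2O3


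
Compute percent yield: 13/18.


% yield = actual/theoretical × 100
= 13/18 × 100
= 72.22%

72.22%


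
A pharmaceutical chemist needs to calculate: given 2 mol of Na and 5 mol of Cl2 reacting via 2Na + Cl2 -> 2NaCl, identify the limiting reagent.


Mole ratio available / coefficient:
  Na: 2/2 = 1.000
  Cl2: 5/1 = 5.000
Smaller ratio is limiting.

Na


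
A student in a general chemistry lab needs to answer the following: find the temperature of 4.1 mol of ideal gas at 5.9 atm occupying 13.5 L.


PV = nRT  (R = 0.08206 L·atm/(mol·K))
T = PV/(nR) = 5.9×13.5/(4.1×0.08206)
= 79.65/0.336446
= 236.74 K

236.74 K


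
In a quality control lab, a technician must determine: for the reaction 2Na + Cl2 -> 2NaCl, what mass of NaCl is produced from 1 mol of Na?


Mole ratio NaCl:Na = 2:2
n(NaCl) = 1 × 2/2 = 1.000 mol
mass = 1.000 × 58.44 = 58.44 g

58.44 g


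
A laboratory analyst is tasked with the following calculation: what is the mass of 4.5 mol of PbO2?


M(PbO2) = 239.2 g/mol
mass = n × M = 4.5 × 239.2 = 1076.40 g

1076.40 g


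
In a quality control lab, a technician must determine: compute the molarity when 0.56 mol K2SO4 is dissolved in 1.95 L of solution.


M = n/V = 0.56/1.95 = 0.287 mol/L

0.287 M


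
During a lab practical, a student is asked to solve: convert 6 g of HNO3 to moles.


M(HNO3) = 63.02 g/mol
n = mass/M = 6/63.02 = 0.0952 mol

0.0952 mol


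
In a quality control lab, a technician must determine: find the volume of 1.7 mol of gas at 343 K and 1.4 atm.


PV = nRT  (R = 0.08206 L·atm/(mol·K))
V = nRT/P = 1.7×0.08206×343/1.4
= 34.178 L

34.178 L


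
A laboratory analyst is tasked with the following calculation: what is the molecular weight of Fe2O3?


M(Fe2O3) = 2×55.85 + 3×16.0
= 111.7 + 48.0
= 159.7 g/mol

159.7 g/mol


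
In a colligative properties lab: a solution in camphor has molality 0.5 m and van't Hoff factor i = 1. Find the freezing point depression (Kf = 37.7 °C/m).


ΔTf = Kf × m × i
= 37.7 × 0.5 × 1
= 18.85 °C

18.85 °C


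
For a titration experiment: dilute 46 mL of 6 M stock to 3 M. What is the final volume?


C1V1 = C2V2
6 × 46 = 3 × V2
V2 = 276/3 = 92.0 mL

92.0 mL


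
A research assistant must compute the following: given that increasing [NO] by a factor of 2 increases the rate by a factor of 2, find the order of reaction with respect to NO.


rate ∝ [NO]^n
2^n = 2 → n = 1
Order in NO: 1

1


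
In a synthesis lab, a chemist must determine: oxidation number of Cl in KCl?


halide: -1
Oxidation number: -1

-1


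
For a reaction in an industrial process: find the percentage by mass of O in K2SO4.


M(K2SO4) = 2×39.1 + 1×32.07 + 4×16.0 = 174.27 g/mol
Mass of O = 4 × 16.0 = 64.00 g/mol
% O = 64.00/174.27 × 100 = 36.72%

36.72%


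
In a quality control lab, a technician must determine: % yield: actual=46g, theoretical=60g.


% yield = actual/theoretical × 100
= 46/60 × 100
= 76.67%

76.67%


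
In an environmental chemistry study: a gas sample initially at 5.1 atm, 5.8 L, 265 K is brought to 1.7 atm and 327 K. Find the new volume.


P1V1/T1 = P2V2/T2
V2 = P1V1T2/(T1P2)
= 5.1×5.8×327/(265×1.7)
= 21.471 L

21.471 L


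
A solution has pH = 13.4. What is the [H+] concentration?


[H+] = 10^(-pH) = 10^(-13.4)
= 3.98×10^-14 M

3.98×10^-14 M


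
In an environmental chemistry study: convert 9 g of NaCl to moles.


M(NaCl) = 58.44 g/mol
n = mass/M = 9/58.44 = 0.154 mol

0.154 mol


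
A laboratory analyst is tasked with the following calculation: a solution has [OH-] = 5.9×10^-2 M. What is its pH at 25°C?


pOH = -log10([OH-]) = -log10(5.9×10^-2)
= 2 - log10(5.9) = 1.23
pH = 14 - pOH = 14 - 1.23 = 12.77

12.77


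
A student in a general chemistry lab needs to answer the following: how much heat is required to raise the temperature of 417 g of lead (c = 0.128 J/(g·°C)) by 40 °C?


q = mcΔT = 417 × 0.128 × 40
= 2135.04 J

2135.04 J


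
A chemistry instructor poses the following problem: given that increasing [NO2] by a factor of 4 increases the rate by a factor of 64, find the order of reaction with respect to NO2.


rate ∝ [NO2]^n
4^n = 64 → n = 3
Order in NO2: 3

3


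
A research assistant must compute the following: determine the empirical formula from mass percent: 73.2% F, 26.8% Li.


Assume 100 g sample. Moles of each element:
  F: 73.2/19.0 = 3.853 mol
  Li: 26.8/6.94 = 3.862 mol
Divide by smallest (3.853):
  F: 3.853/3.853 = 1.0
  Li: 3.862/3.853 = 1.0
Empirical formula: LiF

LiF


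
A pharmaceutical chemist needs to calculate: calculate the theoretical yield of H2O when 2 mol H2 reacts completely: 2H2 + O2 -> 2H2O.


Mole ratio H2O:H2 = 2:2
n(H2O) = 2 × 2/2 = 2.000 mol
mass = 2.000 × 18.02 = 36.04 g

36.04 g


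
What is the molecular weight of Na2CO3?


M(Na2CO3) = 2×22.99 + 1×12.01 + 3×16.0
= 45.98 + 12.01 + 48.0
= 105.99 g/mol

105.99 g/mol


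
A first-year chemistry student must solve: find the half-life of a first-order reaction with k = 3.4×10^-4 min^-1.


t½ = ln2/k = 0.693147/(3.4×10^-4 min^-1)
= 2039 min

2039 min


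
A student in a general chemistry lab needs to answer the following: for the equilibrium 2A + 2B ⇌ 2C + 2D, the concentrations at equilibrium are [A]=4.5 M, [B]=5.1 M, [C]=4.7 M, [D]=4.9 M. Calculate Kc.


Kc = [C]^2[D]^2/([A]^2[B]^2)
= (4.7^2 × 4.9^2)/(4.5^2 × 5.1^2)
= 530.3809/526.7025
= 1.007

1.007


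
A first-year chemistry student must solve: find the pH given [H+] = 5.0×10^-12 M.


pH = -log10([H+]) = -log10(5.0×10^-12)
= 12 - log10(5.0)
= 12 - 0.7
= 11.3

11.3


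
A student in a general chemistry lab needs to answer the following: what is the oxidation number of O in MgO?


O is usually -2
Oxidation number: -2

-2


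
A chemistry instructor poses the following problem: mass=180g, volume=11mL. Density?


ρ = mass/volume
= 180/11
= 16.364 g/mL

16.364 g/mL


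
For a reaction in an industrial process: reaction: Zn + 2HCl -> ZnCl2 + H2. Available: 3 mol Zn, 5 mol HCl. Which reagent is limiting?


Mole ratio available / coefficient:
  Zn: 3/1 = 3.000
  HCl: 5/2 = 2.500
Smaller ratio is limiting.

HCl


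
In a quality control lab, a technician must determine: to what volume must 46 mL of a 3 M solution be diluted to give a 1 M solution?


C1V1 = C2V2
3 × 46 = 1 × V2
V2 = 138/1 = 138.0 mL

138.0 mL


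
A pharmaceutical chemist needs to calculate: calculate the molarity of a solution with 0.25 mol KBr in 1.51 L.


M = n/V = 0.25/1.51 = 0.166 mol/L

0.166 M


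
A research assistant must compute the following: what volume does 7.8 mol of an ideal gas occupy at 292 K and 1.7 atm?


PV = nRT  (R = 0.08206 L·atm/(mol·K))
V = nRT/P = 7.8×0.08206×292/1.7
= 109.941 L

109.941 L


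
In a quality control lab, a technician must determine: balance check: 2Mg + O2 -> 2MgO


Equation: 2Mg + O2 -> 2MgO
Check atoms: Mg: 2=2, O: 2=2
Balanced

Yes, balanced


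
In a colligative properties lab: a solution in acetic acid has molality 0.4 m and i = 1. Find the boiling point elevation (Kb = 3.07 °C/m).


ΔTb = Kb × m × i
= 3.07 × 0.4 × 1
= 1.228 °C

1.228 °C


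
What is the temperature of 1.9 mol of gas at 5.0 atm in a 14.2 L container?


PV = nRT  (R = 0.08206 L·atm/(mol·K))
T = PV/(nR) = 5.0×14.2/(1.9×0.08206)
= 71.00/0.155914
= 455.38 K

455.38 K


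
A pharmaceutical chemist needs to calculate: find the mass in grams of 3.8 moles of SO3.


M(SO3) = 80.07 g/mol
mass = n × M = 3.8 × 80.07 = 304.27 g

304.27 g


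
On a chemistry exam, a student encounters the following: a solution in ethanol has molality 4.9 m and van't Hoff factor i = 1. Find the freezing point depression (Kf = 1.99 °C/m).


ΔTf = Kf × m × i
= 1.99 × 4.9 × 1
= 9.751 °C

9.751 °C


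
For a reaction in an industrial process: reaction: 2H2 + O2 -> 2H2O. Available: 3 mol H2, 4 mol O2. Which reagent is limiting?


Mole ratio available / coefficient:
  H2: 3/2 = 1.500
  O2: 4/1 = 4.000
Smaller ratio is limiting.

H2


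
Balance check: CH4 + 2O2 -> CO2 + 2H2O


Equation: CH4 + 2O2 -> CO2 + 2H2O
Check atoms: C: 1=1, H: 4=4, O: 4=4
Balanced

Yes, balanced


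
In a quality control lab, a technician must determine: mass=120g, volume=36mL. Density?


ρ = mass/volume
= 120/36
= 3.333 g/mL

3.333 g/mL


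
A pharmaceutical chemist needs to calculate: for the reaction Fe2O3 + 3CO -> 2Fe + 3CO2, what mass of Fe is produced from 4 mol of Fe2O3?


Mole ratio Fe:Fe2O3 = 2:1
n(Fe) = 4 × 2/1 = 8.000 mol
mass = 8.000 × 55.85 = 446.8 g

446.8 g


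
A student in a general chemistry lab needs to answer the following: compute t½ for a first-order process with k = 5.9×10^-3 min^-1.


t½ = ln2/k = 0.693147/(5.9×10^-3 min^-1)
= 117.5 min

117.5 min


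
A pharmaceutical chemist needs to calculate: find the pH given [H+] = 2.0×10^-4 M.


pH = -log10([H+]) = -log10(2.0×10^-4)
= 4 - log10(2.0)
= 4 - 0.3
= 3.7

3.7


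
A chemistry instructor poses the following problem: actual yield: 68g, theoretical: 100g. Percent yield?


% yield = actual/theoretical × 100
= 68/100 × 100
= 68.0%

68.0%


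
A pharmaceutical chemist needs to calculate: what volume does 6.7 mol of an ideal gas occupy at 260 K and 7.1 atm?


PV = nRT  (R = 0.08206 L·atm/(mol·K))
V = nRT/P = 6.7×0.08206×260/7.1
= 20.134 L

20.134 L


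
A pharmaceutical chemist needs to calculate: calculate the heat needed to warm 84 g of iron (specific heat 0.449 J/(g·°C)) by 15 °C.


q = mcΔT = 84 × 0.449 × 15
= 565.74 J

565.74 J


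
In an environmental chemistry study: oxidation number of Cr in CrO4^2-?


x + 4(-2) = -2, so x = +6
Oxidation number: +6

+6


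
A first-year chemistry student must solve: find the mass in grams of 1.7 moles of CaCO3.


M(CaCO3) = 100.09 g/mol
mass = n × M = 1.7 × 100.09 = 170.15 g

170.15 g


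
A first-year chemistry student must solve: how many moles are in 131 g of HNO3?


M(HNO3) = 63.02 g/mol
n = mass/M = 131/63.02 = 2.0787 mol

2.0787 mol


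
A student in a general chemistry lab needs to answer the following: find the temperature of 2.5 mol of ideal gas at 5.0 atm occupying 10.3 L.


PV = nRT  (R = 0.08206 L·atm/(mol·K))
T = PV/(nR) = 5.0×10.3/(2.5×0.08206)
= 51.50/0.205150
= 251.04 K

251.04 K


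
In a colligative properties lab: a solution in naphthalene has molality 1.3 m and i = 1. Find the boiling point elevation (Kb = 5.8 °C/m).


ΔTb = Kb × m × i
= 5.8 × 1.3 × 1
= 7.54 °C

7.54 °C


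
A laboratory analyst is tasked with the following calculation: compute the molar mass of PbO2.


M(PbO2) = 1×207.2 + 2×16.0
= 207.2 + 32.0
= 239.2 g/mol

239.2 g/mol


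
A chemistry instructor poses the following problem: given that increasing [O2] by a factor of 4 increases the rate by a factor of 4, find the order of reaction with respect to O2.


rate ∝ [O2]^n
4^n = 4 → n = 1
Order in O2: 1

1


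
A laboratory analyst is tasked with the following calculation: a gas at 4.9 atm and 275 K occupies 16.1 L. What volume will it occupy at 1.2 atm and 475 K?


P1V1/T1 = P2V2/T2
V2 = P1V1T2/(T1P2)
= 4.9×16.1×475/(275×1.2)
= 113.554 L

113.554 L


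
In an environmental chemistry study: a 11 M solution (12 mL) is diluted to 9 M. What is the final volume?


C1V1 = C2V2
11 × 12 = 9 × V2
V2 = 132/9 = 14.67 mL

14.67 mL


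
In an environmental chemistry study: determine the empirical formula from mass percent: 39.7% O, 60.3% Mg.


Assume 100 g sample. Moles of each element:
  O: 39.7/16.0 = 2.481 mol
  Mg: 60.3/24.31 = 2.48 mol
Divide by smallest (2.48):
  O: 2.481/2.48 = 1.0
  Mg: 2.48/2.48 = 1.0
Empirical formula: MgO

MgO


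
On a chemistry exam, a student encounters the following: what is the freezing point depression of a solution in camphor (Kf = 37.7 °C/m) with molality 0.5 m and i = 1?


ΔTf = Kf × m × i
= 37.7 × 0.5 × 1
= 18.85 °C

18.85 °C


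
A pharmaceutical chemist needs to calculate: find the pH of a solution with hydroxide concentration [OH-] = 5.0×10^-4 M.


pOH = -log10([OH-]) = -log10(5.0×10^-4)
= 4 - log10(5.0) = 3.3
pH = 14 - pOH = 14 - 3.3 = 10.7

10.7


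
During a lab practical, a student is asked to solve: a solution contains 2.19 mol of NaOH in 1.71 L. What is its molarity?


M = n/V = 2.19/1.71 = 1.281 mol/L

1.281 M


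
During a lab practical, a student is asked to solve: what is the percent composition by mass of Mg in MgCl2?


M(MgCl2) = 1×24.31 + 2×35.45 = 95.21 g/mol
Mass of Mg = 1 × 24.31 = 24.31 g/mol
% Mg = 24.31/95.21 × 100 = 25.53%

25.53%


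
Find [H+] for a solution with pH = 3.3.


[H+] = 10^(-pH) = 10^(-3.3)
= 5.01×10^-4 M

5.01×10^-4 M


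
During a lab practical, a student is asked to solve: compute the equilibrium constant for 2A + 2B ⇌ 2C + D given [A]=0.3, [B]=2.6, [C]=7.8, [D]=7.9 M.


Kc = [C]^2[D]/([A]^2[B]^2)
= (7.8^2 × 7.9^1)/(0.3^2 × 2.6^2)
= 480.636/0.6084
= 790.0

790.0


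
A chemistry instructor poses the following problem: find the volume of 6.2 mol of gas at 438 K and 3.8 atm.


PV = nRT  (R = 0.08206 L·atm/(mol·K))
V = nRT/P = 6.2×0.08206×438/3.8
= 58.643 L

58.643 L


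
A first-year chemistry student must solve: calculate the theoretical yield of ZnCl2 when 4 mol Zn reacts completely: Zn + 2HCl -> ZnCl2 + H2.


Mole ratio ZnCl2:Zn = 1:1
n(ZnCl2) = 4 × 1/1 = 4.000 mol
mass = 4.000 × 136.28 = 545.12 g

545.12 g


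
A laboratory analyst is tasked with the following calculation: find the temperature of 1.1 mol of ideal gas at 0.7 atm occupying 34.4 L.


PV = nRT  (R = 0.08206 L·atm/(mol·K))
T = PV/(nR) = 0.7×34.4/(1.1×0.08206)
= 24.08/0.090266
= 266.77 K

266.77 K


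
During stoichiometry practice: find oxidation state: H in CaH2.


H with a metal (hydride): -1
Oxidation number: -1

-1


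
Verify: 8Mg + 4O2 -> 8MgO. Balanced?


Equation: 8Mg + 4O2 -> 8MgO
Check atoms: Mg: 8=8, O: 8=8
Balanced

Yes, balanced


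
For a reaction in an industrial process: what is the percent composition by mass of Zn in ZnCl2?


M(ZnCl2) = 1×65.38 + 2×35.45 = 136.28 g/mol
Mass of Zn = 1 × 65.38 = 65.38 g/mol
% Zn = 65.38/136.28 × 100 = 47.97%

47.97%


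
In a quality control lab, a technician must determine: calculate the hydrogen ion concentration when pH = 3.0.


[H+] = 10^(-pH) = 10^(-3.0)
= 1.0×10^-3 M

1.0×10^-3 M


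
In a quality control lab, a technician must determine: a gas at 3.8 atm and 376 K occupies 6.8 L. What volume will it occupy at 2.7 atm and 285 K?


P1V1/T1 = P2V2/T2
V2 = P1V1T2/(T1P2)
= 3.8×6.8×285/(376×2.7)
= 7.254 L

7.254 L


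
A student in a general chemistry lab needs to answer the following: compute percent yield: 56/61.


% yield = actual/theoretical × 100
= 56/61 × 100
= 91.8%

91.8%


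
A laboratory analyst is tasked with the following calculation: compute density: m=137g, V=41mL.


ρ = mass/volume
= 137/41
= 3.341 g/mL

3.341 g/mL


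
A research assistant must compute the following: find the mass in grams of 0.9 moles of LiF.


M(LiF) = 25.94 g/mol
mass = n × M = 0.9 × 25.94 = 23.35 g

23.35 g


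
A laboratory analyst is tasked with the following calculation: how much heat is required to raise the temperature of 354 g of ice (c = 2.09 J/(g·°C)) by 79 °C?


q = mcΔT = 354 × 2.09 × 79
= 58448.94 J

58448.94 J


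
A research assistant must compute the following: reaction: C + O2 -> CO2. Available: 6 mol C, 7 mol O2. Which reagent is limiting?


Mole ratio available / coefficient:
  C: 6/1 = 6.000
  O2: 7/1 = 7.000
Smaller ratio is limiting.

C


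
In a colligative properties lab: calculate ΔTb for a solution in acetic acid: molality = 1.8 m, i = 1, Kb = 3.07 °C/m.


ΔTb = Kb × m × i
= 3.07 × 1.8 × 1
= 5.526 °C

5.526 °C


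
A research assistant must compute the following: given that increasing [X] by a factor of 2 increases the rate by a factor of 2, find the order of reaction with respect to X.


rate ∝ [X]^n
2^n = 2 → n = 1
Order in X: 1

1


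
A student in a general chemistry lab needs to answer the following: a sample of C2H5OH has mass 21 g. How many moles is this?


M(C2H5OH) = 46.07 g/mol
n = mass/M = 21/46.07 = 0.4558 mol

0.4558 mol


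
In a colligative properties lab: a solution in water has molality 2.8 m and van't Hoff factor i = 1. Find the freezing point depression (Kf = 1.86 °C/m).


ΔTf = Kf × m × i
= 1.86 × 2.8 × 1
= 5.208 °C

5.208 °C


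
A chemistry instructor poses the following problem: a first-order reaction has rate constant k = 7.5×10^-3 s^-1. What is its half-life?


t½ = ln2/k = 0.693147/(7.5×10^-3 s^-1)
= 92.42 s

92.42 s


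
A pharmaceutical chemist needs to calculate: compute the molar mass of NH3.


M(NH3) = 1×14.01 + 3×1.008
= 14.01 + 3.02
= 17.03 g/mol

17.03 g/mol


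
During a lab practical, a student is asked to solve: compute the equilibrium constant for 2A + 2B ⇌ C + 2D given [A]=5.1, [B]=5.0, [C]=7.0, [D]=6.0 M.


Kc = [C][D]^2/([A]^2[B]^2)
= (7.0^1 × 6.0^2)/(5.1^2 × 5.0^2)
= 252/650.25
= 0.3875

0.3875


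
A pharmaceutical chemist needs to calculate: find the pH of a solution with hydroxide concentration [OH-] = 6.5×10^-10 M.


pOH = -log10([OH-]) = -log10(6.5×10^-10)
= 10 - log10(6.5) = 9.19
pH = 14 - pOH = 14 - 9.19 = 4.81

4.81


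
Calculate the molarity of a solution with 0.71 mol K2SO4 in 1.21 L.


M = n/V = 0.71/1.21 = 0.587 mol/L

0.587 M


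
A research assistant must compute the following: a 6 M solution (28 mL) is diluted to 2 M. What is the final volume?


C1V1 = C2V2
6 × 28 = 2 × V2
V2 = 168/2 = 84.0 mL

84.0 mL


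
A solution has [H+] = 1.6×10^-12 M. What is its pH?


pH = -log10([H+]) = -log10(1.6×10^-12)
= 12 - log10(1.6)
= 12 - 0.2
= 11.8

11.8


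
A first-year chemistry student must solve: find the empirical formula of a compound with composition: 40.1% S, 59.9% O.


Assume 100 g sample. Moles of each element:
  S: 40.1/32.07 = 1.25 mol
  O: 59.9/16.0 = 3.744 mol
Divide by smallest (1.25):
  S: 1.25/1.25 = 1.0
  O: 3.744/1.25 = 3.0
Empirical formula: SO3

SO3


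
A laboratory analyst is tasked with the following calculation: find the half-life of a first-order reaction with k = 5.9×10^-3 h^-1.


t½ = ln2/k = 0.693147/(5.9×10^-3 h^-1)
= 117.5 h

117.5 h


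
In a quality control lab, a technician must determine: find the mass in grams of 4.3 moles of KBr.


M(KBr) = 119.0 g/mol
mass = n × M = 4.3 × 119.0 = 511.70 g

511.70 g


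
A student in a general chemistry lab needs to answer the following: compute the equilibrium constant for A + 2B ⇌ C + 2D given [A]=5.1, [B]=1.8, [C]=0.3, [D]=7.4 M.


Kc = [C][D]^2/([A][B]^2)
= (0.3^1 × 7.4^2)/(5.1^1 × 1.8^2)
= 16.428/16.524
= 0.9942

0.9942


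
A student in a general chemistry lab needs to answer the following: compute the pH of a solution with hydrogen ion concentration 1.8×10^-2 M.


pH = -log10([H+]) = -log10(1.8×10^-2)
= 2 - log10(1.8)
= 2 - 0.26
= 1.74

1.74


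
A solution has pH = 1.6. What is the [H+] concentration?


[H+] = 10^(-pH) = 10^(-1.6)
= 2.51×10^-2 M

2.51×10^-2 M


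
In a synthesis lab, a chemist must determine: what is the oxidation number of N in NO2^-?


x + 2(-2) = -1, so x = +3
Oxidation number: +3

+3


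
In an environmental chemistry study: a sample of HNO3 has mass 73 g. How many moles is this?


M(HNO3) = 63.02 g/mol
n = mass/M = 73/63.02 = 1.1584 mol

1.1584 mol


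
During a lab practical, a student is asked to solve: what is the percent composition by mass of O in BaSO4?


M(BaSO4) = 1×137.33 + 1×32.07 + 4×16.0 = 233.40 g/mol
Mass of O = 4 × 16.0 = 64.00 g/mol
% O = 64.00/233.40 × 100 = 27.42%

27.42%


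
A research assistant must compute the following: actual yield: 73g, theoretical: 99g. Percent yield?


% yield = actual/theoretical × 100
= 73/99 × 100
= 73.74%

73.74%


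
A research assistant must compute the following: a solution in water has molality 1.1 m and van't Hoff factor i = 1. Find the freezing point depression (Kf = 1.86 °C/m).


ΔTf = Kf × m × i
= 1.86 × 1.1 × 1
= 2.046 °C

2.046 °C


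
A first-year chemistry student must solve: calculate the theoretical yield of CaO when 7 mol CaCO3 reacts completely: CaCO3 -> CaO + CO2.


Mole ratio CaO:CaCO3 = 1:1
n(CaO) = 7 × 1/1 = 7.000 mol
mass = 7.000 × 56.08 = 392.56 g

392.56 g


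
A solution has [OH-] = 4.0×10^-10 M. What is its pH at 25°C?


pOH = -log10([OH-]) = -log10(4.0×10^-10)
= 10 - log10(4.0) = 9.4
pH = 14 - pOH = 14 - 9.4 = 4.6

4.6


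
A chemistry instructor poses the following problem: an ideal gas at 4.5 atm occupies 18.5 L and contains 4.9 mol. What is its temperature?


PV = nRT  (R = 0.08206 L·atm/(mol·K))
T = PV/(nR) = 4.5×18.5/(4.9×0.08206)
= 83.25/0.402094
= 207.04 K

207.04 K


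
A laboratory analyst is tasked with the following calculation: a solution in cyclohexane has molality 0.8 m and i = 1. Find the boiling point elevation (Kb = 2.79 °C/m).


ΔTb = Kb × m × i
= 2.79 × 0.8 × 1
= 2.232 °C

2.232 °C


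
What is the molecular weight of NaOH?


M(NaOH) = 1×22.99 + 1×16.0 + 1×1.008
= 22.99 + 16.0 + 1.01
= 40.0 g/mol

40.0 g/mol


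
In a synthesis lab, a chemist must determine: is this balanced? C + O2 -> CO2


Equation: C + O2 -> CO2
Check atoms: C: 1=1, O: 2=2
Balanced

Yes, balanced


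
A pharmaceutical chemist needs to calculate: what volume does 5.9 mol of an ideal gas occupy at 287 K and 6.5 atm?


PV = nRT  (R = 0.08206 L·atm/(mol·K))
V = nRT/P = 5.9×0.08206×287/6.5
= 21.377 L

21.377 L


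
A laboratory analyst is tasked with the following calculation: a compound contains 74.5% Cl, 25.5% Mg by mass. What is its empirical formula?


Assume 100 g sample. Moles of each element:
  Cl: 74.5/35.45 = 2.102 mol
  Mg: 25.5/24.31 = 1.049 mol
Divide by smallest (1.049):
  Cl: 2.102/1.049 = 2.0
  Mg: 1.049/1.049 = 1.0
Empirical formula: MgCl2

MgCl2


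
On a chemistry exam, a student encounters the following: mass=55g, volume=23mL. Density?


ρ = mass/volume
= 55/23
= 2.391 g/mL

2.391 g/mL


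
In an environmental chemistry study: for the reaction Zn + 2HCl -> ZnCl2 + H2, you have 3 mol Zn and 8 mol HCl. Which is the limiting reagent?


Mole ratio available / coefficient:
  Zn: 3/1 = 3.000
  HCl: 8/2 = 4.000
Smaller ratio is limiting.

Zn


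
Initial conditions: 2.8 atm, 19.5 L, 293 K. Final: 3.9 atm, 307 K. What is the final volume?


P1V1/T1 = P2V2/T2
V2 = P1V1T2/(T1P2)
= 2.8×19.5×307/(293×3.9)
= 14.669 L

14.669 L


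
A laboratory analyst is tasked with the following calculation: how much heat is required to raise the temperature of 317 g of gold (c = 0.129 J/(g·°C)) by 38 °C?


q = mcΔT = 317 × 0.129 × 38
= 1553.93 J

1553.93 J


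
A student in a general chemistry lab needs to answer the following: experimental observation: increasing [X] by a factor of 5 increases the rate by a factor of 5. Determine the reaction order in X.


rate ∝ [X]^n
5^n = 5 → n = 1
Order in X: 1

1


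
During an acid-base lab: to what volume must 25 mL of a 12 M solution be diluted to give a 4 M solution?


C1V1 = C2V2
12 × 25 = 4 × V2
V2 = 300/4 = 75.0 mL

75.0 mL


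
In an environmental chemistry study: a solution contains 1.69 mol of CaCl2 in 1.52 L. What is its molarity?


M = n/V = 1.69/1.52 = 1.112 mol/L

1.112 M


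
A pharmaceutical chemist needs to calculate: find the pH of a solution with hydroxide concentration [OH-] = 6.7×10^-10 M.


pOH = -log10([OH-]) = -log10(6.7×10^-10)
= 10 - log10(6.7) = 9.17
pH = 14 - pOH = 14 - 9.17 = 4.83

4.83


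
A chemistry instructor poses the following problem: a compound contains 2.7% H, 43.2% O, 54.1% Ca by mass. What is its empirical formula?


Assume 100 g sample. Moles of each element:
  H: 2.7/1.008 = 2.679 mol
  O: 43.2/16.0 = 2.7 mol
  Ca: 54.1/40.08 = 1.35 mol
Divide by smallest (1.35):
  H: 2.679/1.35 = 1.98
  O: 2.7/1.35 = 2.0
  Ca: 1.35/1.35 = 1.0
Empirical formula: CaO2H2

CaO2H2
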